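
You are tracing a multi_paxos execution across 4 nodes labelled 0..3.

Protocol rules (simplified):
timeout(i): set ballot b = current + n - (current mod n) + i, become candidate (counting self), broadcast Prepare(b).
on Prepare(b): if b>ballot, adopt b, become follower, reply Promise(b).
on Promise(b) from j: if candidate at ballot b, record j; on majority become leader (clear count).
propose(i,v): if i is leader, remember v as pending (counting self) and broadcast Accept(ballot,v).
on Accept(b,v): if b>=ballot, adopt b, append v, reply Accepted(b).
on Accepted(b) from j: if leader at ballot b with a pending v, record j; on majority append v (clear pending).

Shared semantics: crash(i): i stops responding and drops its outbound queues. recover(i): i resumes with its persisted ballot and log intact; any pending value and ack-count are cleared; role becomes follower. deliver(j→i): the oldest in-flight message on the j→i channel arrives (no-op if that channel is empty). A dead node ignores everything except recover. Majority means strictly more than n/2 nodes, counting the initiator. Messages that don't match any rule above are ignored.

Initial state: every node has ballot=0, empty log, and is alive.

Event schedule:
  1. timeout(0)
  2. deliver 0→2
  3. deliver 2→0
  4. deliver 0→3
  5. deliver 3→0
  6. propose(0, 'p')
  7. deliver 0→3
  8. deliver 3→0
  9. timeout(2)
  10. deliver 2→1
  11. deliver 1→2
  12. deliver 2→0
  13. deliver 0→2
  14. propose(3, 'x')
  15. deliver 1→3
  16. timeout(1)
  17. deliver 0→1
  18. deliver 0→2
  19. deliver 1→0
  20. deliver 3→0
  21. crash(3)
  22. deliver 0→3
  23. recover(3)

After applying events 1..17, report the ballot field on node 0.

e1 timeout(0): 0[cand,b=4,-]
e2 deliver 0→2: 2[foll,b=4,-]
e3 deliver 2→0: ·
e4 deliver 0→3: 3[foll,b=4,-]
e5 deliver 3→0: 0[lead,b=4,-]
e6 propose(0,'p'): ·
e7 deliver 0→3: 3[foll,b=4,p]
e8 deliver 3→0: ·
e9 timeout(2): 2[cand,b=10,-]
e10 deliver 2→1: 1[foll,b=10,-]
e11 deliver 1→2: ·
e12 deliver 2→0: 0[foll,b=10,-]
e13 deliver 0→2: ·
e14 propose(3,'x'): ·
e15 deliver 1→3: ·
e16 timeout(1): 1[cand,b=13,-]
e17 deliver 0→1: ·

10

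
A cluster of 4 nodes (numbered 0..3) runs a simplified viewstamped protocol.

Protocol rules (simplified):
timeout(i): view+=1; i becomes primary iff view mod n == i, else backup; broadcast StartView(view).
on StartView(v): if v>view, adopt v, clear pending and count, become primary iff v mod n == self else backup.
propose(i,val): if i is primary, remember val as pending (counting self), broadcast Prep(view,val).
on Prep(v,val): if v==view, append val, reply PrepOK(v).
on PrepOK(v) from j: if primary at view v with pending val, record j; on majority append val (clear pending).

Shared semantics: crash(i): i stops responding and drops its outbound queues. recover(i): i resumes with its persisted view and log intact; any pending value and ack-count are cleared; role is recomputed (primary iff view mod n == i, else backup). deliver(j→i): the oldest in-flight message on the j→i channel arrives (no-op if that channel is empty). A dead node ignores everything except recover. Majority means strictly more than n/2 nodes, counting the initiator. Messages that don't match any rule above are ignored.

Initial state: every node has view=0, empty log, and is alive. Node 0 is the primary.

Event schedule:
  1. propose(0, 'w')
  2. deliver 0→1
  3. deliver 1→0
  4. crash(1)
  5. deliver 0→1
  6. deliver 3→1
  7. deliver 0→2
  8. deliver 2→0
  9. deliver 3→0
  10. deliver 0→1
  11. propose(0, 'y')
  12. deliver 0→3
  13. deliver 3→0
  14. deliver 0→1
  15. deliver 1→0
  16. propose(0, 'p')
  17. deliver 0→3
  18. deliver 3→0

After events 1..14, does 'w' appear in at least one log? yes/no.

yes

after 1 — propose(0,'w'): ·
after 2 — deliver 0→1: n1:back/v0/[w]
after 3 — deliver 1→0: ·
after 4 — crash(1): n1:✗back/v0/[w]
after 5 — deliver 0→1: ·
after 6 — deliver 3→1: ·
after 7 — deliver 0→2: n2:back/v0/[w]
after 8 — deliver 2→0: n0:prim/v0/[w]
after 9 — deliver 3→0: ·
after 10 — deliver 0→1: ·
after 11 — propose(0,'y'): ·
after 12 — deliver 0→3: n3:back/v0/[w]
after 13 — deliver 3→0: ·
after 14 — deliver 0→1: ·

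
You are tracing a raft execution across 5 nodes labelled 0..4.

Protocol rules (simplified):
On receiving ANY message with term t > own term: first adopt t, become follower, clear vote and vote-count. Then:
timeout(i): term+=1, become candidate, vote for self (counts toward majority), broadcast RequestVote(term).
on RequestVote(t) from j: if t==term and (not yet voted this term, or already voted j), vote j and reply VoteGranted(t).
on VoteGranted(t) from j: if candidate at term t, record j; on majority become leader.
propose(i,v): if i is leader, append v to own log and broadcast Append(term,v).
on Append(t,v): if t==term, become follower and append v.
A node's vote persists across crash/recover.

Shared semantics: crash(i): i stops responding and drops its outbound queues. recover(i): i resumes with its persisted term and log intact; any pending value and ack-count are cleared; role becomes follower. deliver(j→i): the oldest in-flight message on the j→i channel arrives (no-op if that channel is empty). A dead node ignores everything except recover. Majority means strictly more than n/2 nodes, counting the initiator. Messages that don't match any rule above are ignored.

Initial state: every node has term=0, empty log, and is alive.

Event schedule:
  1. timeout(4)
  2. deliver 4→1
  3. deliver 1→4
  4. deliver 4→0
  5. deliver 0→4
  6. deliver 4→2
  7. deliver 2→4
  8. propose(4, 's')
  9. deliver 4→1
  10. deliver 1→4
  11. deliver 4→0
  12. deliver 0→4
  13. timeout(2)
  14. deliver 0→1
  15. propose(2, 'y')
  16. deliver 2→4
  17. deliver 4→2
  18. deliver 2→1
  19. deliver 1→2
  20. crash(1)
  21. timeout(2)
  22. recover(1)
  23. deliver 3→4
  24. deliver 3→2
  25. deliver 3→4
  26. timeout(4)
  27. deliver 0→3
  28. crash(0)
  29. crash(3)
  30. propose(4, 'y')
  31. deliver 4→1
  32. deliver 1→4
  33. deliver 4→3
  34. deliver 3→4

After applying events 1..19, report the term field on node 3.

1. timeout(4):  <4:cand t1 ->
2. deliver 4→1:  <1:foll t1 ->
3. deliver 1→4:  nop
4. deliver 4→0:  <0:foll t1 ->
5. deliver 0→4:  <4:lead t1 ->
6. deliver 4→2:  <2:foll t1 ->
7. deliver 2→4:  nop
8. propose(4,'s'):  <4:lead t1 s>
9. deliver 4→1:  <1:foll t1 s>
10. deliver 1→4:  nop
11. deliver 4→0:  <0:foll t1 s>
12. deliver 0→4:  nop
13. timeout(2):  <2:cand t2 ->
14. deliver 0→1:  nop
15. propose(2,'y'):  nop
16. deliver 2→4:  <4:foll t2 s>
17. deliver 4→2:  nop
18. deliver 2→1:  <1:foll t2 s>
19. deliver 1→2:  nop

0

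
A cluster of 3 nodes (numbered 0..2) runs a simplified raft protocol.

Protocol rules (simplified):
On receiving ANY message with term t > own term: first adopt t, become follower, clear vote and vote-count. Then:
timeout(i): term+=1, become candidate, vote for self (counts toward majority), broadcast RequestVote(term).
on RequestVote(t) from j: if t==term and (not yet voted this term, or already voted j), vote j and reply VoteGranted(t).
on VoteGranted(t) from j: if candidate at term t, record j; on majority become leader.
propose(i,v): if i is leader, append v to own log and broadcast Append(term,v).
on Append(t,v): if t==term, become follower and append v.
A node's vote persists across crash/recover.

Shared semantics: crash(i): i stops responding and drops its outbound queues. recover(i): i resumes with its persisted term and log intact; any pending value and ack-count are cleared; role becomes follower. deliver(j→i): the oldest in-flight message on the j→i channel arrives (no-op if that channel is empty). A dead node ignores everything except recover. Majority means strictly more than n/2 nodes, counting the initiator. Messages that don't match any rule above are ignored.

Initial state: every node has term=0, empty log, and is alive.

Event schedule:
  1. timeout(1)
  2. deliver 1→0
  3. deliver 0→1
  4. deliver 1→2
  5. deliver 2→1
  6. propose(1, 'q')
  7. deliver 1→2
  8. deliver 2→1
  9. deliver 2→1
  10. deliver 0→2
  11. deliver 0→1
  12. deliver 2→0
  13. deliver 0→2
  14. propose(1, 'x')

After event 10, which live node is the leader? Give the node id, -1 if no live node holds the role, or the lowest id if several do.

[1] timeout(1) → N1(cand t1 [-])
[2] deliver 1→0 → N0(foll t1 [-])
[3] deliver 0→1 → N1(lead t1 [-])
[4] deliver 1→2 → N2(foll t1 [-])
[5] deliver 2→1 → ∅
[6] propose(1,'q') → N1(lead t1 [q])
[7] deliver 1→2 → N2(foll t1 [q])
[8] deliver 2→1 → ∅
[9] deliver 2→1 → ∅
[10] deliver 0→2 → ∅

1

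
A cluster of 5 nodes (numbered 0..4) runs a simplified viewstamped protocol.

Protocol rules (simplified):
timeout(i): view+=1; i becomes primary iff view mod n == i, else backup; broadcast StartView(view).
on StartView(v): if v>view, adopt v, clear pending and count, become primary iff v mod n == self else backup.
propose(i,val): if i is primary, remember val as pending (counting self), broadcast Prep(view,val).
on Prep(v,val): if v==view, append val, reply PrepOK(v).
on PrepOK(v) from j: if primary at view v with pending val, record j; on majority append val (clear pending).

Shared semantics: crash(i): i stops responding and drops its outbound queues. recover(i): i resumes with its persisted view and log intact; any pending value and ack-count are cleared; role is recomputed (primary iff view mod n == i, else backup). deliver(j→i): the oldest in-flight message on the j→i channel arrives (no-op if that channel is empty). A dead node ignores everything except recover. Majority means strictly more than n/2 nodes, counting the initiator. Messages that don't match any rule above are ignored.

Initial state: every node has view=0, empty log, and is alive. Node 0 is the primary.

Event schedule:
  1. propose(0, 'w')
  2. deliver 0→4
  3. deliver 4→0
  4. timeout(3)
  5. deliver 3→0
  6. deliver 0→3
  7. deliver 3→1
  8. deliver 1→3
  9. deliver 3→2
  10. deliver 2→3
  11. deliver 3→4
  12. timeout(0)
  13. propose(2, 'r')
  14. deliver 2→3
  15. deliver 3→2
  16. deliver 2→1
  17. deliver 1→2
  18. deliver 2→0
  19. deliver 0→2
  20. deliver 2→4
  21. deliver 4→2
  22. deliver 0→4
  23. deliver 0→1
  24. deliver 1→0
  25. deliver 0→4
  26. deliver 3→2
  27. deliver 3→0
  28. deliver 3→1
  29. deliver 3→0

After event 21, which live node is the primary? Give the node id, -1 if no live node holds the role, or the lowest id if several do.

after 1 — propose(0,'w'): ·
after 2 — deliver 0→4: n4:back/v0/[w]
after 3 — deliver 4→0: ·
after 4 — timeout(3): n3:back/v1/[-]
after 5 — deliver 3→0: n0:back/v1/[-]
after 6 — deliver 0→3: ·
after 7 — deliver 3→1: n1:prim/v1/[-]
after 8 — deliver 1→3: ·
after 9 — deliver 3→2: n2:back/v1/[-]
after 10 — deliver 2→3: ·
after 11 — deliver 3→4: n4:back/v1/[w]
after 12 — timeout(0): n0:back/v2/[-]
after 13 — propose(2,'r'): ·
after 14 — deliver 2→3: ·
after 15 — deliver 3→2: ·
after 16 — deliver 2→1: ·
after 17 — deliver 1→2: ·
after 18 — deliver 2→0: ·
after 19 — deliver 0→2: ·
after 20 — deliver 2→4: ·
after 21 — deliver 4→2: ·

1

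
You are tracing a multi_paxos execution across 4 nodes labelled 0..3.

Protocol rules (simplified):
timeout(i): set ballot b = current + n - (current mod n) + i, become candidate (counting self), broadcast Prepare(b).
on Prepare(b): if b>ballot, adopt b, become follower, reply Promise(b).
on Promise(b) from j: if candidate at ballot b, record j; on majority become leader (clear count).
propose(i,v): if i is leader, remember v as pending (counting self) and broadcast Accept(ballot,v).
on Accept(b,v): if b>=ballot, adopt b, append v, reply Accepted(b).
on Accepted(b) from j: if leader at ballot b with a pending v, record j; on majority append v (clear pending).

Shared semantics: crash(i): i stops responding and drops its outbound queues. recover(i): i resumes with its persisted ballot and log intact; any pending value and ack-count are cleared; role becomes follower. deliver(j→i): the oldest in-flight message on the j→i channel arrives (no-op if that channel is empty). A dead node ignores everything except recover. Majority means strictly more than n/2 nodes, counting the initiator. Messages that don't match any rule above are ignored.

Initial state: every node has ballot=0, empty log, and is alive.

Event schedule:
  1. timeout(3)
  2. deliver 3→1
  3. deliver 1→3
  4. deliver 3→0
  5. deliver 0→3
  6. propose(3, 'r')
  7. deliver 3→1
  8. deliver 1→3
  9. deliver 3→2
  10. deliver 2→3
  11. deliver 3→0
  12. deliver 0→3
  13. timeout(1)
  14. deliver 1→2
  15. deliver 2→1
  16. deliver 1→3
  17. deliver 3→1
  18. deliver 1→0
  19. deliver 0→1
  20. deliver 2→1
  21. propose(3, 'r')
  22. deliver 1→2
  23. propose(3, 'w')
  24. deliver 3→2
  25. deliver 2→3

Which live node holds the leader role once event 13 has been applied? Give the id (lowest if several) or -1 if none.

e1 timeout(3): 3[cand,b=7,-]
e2 deliver 3→1: 1[foll,b=7,-]
e3 deliver 1→3: ·
e4 deliver 3→0: 0[foll,b=7,-]
e5 deliver 0→3: 3[lead,b=7,-]
e6 propose(3,'r'): ·
e7 deliver 3→1: 1[foll,b=7,r]
e8 deliver 1→3: ·
e9 deliver 3→2: 2[foll,b=7,-]
e10 deliver 2→3: ·
e11 deliver 3→0: 0[foll,b=7,r]
e12 deliver 0→3: 3[lead,b=7,r]
e13 timeout(1): 1[cand,b=9,r]

3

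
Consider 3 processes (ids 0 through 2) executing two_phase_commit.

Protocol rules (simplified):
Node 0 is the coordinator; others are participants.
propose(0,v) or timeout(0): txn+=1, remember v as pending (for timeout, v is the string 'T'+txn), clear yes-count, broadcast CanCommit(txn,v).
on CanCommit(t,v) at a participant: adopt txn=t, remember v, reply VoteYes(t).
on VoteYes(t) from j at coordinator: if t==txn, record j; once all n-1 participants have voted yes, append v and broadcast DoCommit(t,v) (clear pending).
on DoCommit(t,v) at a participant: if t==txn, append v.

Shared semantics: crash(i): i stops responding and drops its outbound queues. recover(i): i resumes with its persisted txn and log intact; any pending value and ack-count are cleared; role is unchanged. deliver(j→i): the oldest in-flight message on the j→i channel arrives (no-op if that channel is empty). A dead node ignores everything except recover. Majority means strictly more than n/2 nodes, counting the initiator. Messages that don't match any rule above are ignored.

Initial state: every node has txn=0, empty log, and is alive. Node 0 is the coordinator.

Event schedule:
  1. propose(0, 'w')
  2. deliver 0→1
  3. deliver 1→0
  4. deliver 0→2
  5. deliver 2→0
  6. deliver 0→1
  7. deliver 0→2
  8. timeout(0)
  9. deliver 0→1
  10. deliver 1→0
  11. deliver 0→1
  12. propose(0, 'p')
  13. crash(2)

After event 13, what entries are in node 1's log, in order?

1. propose(0,'w'):  <0:coor t1 ->
2. deliver 0→1:  <1:part t1 ->
3. deliver 1→0:  nop
4. deliver 0→2:  <2:part t1 ->
5. deliver 2→0:  <0:coor t1 w>
6. deliver 0→1:  <1:part t1 w>
7. deliver 0→2:  <2:part t1 w>
8. timeout(0):  <0:coor t2 w>
9. deliver 0→1:  <1:part t2 w>
10. deliver 1→0:  nop
11. deliver 0→1:  nop
12. propose(0,'p'):  <0:coor t3 w>
13. crash(2):  <2:✗part t1 w>

w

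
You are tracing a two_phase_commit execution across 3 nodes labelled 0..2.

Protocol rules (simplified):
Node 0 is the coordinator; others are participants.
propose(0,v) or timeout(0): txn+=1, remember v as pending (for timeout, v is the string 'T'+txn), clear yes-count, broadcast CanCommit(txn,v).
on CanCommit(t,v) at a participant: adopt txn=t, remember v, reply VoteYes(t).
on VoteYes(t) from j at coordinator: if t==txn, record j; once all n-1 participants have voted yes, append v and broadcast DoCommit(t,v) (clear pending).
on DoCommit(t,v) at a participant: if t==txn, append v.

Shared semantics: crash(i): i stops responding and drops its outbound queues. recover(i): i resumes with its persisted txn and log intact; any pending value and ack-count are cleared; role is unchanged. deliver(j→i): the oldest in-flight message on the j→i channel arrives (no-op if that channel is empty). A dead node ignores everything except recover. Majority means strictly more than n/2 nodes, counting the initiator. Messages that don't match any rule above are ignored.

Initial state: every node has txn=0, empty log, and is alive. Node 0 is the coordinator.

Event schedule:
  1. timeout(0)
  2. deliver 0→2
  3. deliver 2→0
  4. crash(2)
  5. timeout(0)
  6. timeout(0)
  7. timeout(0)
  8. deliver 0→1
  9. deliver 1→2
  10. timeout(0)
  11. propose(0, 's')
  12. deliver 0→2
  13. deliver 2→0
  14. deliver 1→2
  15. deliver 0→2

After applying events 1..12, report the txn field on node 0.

e1 timeout(0): 0[coor,t=1,-]
e2 deliver 0→2: 2[part,t=1,-]
e3 deliver 2→0: ·
e4 crash(2): 2[✗part,t=1,-]
e5 timeout(0): 0[coor,t=2,-]
e6 timeout(0): 0[coor,t=3,-]
e7 timeout(0): 0[coor,t=4,-]
e8 deliver 0→1: 1[part,t=1,-]
e9 deliver 1→2: ·
e10 timeout(0): 0[coor,t=5,-]
e11 propose(0,'s'): 0[coor,t=6,-]
e12 deliver 0→2: ·

6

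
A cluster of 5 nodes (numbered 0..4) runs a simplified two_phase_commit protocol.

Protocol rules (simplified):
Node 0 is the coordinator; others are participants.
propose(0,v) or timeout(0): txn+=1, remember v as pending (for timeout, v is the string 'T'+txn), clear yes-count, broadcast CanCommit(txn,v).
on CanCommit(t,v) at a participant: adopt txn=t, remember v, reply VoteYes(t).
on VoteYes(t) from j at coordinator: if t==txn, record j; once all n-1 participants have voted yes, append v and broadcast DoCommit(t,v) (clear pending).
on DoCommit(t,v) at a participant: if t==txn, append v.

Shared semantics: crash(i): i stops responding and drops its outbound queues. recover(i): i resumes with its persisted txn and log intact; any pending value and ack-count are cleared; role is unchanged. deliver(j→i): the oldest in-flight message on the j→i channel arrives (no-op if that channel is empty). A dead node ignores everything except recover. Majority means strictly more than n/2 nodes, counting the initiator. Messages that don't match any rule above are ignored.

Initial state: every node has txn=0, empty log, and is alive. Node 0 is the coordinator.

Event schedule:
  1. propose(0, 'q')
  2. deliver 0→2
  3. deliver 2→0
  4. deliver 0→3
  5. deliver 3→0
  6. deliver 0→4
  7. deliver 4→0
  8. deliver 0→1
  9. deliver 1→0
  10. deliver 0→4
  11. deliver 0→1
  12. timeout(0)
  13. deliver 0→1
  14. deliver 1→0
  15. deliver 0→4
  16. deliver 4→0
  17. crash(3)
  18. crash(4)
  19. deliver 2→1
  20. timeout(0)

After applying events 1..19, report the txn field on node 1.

2

after 1 — propose(0,'q'): n0:coor/t1/[-]
after 2 — deliver 0→2: n2:part/t1/[-]
after 3 — deliver 2→0: ·
after 4 — deliver 0→3: n3:part/t1/[-]
after 5 — deliver 3→0: ·
after 6 — deliver 0→4: n4:part/t1/[-]
after 7 — deliver 4→0: ·
after 8 — deliver 0→1: n1:part/t1/[-]
after 9 — deliver 1→0: n0:coor/t1/[q]
after 10 — deliver 0→4: n4:part/t1/[q]
after 11 — deliver 0→1: n1:part/t1/[q]
after 12 — timeout(0): n0:coor/t2/[q]
after 13 — deliver 0→1: n1:part/t2/[q]
after 14 — deliver 1→0: ·
after 15 — deliver 0→4: n4:part/t2/[q]
after 16 — deliver 4→0: ·
after 17 — crash(3): n3:✗part/t1/[-]
after 18 — crash(4): n4:✗part/t2/[q]
after 19 — deliver 2→1: ·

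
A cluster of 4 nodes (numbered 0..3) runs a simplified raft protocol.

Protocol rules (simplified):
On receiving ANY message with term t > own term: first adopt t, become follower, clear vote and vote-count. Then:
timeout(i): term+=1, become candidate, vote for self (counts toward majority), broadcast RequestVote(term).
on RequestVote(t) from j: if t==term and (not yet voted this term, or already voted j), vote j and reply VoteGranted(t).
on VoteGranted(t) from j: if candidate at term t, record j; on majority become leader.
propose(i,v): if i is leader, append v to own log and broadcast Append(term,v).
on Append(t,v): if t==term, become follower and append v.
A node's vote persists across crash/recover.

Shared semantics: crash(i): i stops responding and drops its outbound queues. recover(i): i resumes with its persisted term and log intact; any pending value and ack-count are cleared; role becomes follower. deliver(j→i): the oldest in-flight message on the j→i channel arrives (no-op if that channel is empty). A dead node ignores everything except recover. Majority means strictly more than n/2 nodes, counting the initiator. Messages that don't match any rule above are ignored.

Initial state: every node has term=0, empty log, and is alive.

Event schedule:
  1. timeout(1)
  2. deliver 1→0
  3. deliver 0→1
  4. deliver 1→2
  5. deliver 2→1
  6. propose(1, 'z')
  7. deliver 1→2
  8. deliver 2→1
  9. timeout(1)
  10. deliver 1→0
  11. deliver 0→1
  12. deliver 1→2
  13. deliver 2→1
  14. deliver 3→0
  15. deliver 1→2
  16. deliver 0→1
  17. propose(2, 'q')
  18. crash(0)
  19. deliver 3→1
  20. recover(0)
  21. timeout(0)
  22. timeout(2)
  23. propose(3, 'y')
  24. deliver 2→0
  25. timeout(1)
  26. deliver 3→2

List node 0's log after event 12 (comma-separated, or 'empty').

1. timeout(1):  <1:cand t1 ->
2. deliver 1→0:  <0:foll t1 ->
3. deliver 0→1:  nop
4. deliver 1→2:  <2:foll t1 ->
5. deliver 2→1:  <1:lead t1 ->
6. propose(1,'z'):  <1:lead t1 z>
7. deliver 1→2:  <2:foll t1 z>
8. deliver 2→1:  nop
9. timeout(1):  <1:cand t2 z>
10. deliver 1→0:  <0:foll t1 z>
11. deliver 0→1:  nop
12. deliver 1→2:  <2:foll t2 z>

z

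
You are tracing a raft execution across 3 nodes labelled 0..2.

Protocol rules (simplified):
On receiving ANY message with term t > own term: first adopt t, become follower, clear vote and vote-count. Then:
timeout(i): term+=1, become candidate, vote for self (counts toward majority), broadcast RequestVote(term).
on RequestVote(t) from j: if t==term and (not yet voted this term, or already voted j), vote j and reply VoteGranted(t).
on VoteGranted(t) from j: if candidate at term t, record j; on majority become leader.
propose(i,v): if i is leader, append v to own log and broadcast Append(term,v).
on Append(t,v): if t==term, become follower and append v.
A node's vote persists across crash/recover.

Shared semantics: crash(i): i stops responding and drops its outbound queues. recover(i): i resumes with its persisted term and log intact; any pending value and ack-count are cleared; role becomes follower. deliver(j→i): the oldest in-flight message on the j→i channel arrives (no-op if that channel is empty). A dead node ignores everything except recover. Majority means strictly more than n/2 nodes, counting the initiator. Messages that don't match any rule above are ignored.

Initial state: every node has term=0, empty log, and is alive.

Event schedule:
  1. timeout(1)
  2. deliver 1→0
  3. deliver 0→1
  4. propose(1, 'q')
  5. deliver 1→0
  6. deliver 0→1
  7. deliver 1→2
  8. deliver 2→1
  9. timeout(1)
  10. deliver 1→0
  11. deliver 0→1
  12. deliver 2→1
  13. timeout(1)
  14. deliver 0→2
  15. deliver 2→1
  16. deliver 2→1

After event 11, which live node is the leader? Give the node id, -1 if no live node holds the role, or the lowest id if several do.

1

1. timeout(1):  <1:cand t1 ->
2. deliver 1→0:  <0:foll t1 ->
3. deliver 0→1:  <1:lead t1 ->
4. propose(1,'q'):  <1:lead t1 q>
5. deliver 1→0:  <0:foll t1 q>
6. deliver 0→1:  nop
7. deliver 1→2:  <2:foll t1 ->
8. deliver 2→1:  nop
9. timeout(1):  <1:cand t2 q>
10. deliver 1→0:  <0:foll t2 q>
11. deliver 0→1:  <1:lead t2 q>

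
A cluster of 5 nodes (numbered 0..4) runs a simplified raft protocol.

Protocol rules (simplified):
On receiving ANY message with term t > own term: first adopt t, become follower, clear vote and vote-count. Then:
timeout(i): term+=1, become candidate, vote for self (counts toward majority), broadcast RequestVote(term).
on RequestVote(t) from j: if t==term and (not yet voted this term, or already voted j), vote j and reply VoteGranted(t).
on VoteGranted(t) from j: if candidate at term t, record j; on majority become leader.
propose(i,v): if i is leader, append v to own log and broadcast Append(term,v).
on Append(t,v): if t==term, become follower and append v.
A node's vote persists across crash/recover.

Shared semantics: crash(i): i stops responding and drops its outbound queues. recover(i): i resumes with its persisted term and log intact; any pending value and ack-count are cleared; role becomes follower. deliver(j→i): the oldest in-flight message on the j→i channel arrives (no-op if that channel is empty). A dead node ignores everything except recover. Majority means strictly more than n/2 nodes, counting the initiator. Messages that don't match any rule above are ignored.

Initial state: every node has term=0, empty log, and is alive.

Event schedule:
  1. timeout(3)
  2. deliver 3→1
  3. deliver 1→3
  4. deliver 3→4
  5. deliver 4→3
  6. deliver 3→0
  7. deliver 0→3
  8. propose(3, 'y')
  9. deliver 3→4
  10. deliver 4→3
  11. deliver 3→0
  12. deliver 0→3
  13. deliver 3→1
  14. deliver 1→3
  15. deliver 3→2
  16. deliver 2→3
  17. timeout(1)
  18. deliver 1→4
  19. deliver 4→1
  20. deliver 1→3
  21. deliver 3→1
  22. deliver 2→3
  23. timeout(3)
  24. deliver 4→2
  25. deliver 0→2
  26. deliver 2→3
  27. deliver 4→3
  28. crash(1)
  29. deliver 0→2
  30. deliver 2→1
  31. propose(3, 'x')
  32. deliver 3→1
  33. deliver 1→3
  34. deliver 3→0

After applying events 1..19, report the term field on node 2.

e1 timeout(3): 3[cand,t=1,-]
e2 deliver 3→1: 1[foll,t=1,-]
e3 deliver 1→3: ·
e4 deliver 3→4: 4[foll,t=1,-]
e5 deliver 4→3: 3[lead,t=1,-]
e6 deliver 3→0: 0[foll,t=1,-]
e7 deliver 0→3: ·
e8 propose(3,'y'): 3[lead,t=1,y]
e9 deliver 3→4: 4[foll,t=1,y]
e10 deliver 4→3: ·
e11 deliver 3→0: 0[foll,t=1,y]
e12 deliver 0→3: ·
e13 deliver 3→1: 1[foll,t=1,y]
e14 deliver 1→3: ·
e15 deliver 3→2: 2[foll,t=1,-]
e16 deliver 2→3: ·
e17 timeout(1): 1[cand,t=2,y]
e18 deliver 1→4: 4[foll,t=2,y]
e19 deliver 4→1: ·

1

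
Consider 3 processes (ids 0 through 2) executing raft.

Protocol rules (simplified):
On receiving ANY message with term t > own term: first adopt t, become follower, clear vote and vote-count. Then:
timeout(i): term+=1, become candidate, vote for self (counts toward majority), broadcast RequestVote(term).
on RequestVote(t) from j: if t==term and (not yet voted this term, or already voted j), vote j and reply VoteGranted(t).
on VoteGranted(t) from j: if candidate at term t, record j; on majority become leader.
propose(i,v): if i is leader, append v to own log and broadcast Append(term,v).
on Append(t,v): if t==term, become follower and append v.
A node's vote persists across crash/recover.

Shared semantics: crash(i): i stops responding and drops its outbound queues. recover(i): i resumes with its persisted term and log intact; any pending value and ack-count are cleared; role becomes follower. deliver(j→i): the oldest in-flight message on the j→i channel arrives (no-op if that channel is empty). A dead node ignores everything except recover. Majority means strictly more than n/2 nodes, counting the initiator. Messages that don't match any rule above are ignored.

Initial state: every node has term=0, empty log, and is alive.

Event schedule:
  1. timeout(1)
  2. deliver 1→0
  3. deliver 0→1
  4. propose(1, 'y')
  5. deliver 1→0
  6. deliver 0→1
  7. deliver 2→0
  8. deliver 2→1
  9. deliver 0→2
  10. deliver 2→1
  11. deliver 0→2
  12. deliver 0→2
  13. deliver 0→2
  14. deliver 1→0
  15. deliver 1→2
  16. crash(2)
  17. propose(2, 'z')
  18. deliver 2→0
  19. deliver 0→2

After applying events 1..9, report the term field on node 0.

[1] timeout(1) → N1(cand t1 [-])
[2] deliver 1→0 → N0(foll t1 [-])
[3] deliver 0→1 → N1(lead t1 [-])
[4] propose(1,'y') → N1(lead t1 [y])
[5] deliver 1→0 → N0(foll t1 [y])
[6] deliver 0→1 → ∅
[7] deliver 2→0 → ∅
[8] deliver 2→1 → ∅
[9] deliver 0→2 → ∅

1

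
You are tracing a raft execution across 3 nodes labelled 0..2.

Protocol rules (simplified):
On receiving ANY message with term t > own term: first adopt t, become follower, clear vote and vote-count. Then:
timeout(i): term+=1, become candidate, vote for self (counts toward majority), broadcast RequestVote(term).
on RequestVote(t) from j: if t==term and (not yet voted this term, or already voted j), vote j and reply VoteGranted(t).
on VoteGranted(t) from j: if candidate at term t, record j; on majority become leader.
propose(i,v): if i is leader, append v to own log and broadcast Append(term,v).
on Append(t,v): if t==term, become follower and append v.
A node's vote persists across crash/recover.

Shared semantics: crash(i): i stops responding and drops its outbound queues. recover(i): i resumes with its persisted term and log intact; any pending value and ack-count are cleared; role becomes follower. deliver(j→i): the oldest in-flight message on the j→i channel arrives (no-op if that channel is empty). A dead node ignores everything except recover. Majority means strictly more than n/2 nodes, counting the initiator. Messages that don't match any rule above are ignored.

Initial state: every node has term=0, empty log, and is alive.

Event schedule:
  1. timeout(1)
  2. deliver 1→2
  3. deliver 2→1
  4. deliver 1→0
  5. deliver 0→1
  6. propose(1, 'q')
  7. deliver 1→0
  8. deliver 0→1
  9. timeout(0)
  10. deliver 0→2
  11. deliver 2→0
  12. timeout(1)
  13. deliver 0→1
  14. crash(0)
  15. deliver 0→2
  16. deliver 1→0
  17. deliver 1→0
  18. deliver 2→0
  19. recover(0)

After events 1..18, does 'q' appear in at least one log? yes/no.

1. timeout(1):  <1:cand t1 ->
2. deliver 1→2:  <2:foll t1 ->
3. deliver 2→1:  <1:lead t1 ->
4. deliver 1→0:  <0:foll t1 ->
5. deliver 0→1:  nop
6. propose(1,'q'):  <1:lead t1 q>
7. deliver 1→0:  <0:foll t1 q>
8. deliver 0→1:  nop
9. timeout(0):  <0:cand t2 q>
10. deliver 0→2:  <2:foll t2 ->
11. deliver 2→0:  <0:lead t2 q>
12. timeout(1):  <1:cand t2 q>
13. deliver 0→1:  nop
14. crash(0):  <0:✗lead t2 q>
15. deliver 0→2:  nop
16. deliver 1→0:  nop
17. deliver 1→0:  nop
18. deliver 2→0:  nop

yes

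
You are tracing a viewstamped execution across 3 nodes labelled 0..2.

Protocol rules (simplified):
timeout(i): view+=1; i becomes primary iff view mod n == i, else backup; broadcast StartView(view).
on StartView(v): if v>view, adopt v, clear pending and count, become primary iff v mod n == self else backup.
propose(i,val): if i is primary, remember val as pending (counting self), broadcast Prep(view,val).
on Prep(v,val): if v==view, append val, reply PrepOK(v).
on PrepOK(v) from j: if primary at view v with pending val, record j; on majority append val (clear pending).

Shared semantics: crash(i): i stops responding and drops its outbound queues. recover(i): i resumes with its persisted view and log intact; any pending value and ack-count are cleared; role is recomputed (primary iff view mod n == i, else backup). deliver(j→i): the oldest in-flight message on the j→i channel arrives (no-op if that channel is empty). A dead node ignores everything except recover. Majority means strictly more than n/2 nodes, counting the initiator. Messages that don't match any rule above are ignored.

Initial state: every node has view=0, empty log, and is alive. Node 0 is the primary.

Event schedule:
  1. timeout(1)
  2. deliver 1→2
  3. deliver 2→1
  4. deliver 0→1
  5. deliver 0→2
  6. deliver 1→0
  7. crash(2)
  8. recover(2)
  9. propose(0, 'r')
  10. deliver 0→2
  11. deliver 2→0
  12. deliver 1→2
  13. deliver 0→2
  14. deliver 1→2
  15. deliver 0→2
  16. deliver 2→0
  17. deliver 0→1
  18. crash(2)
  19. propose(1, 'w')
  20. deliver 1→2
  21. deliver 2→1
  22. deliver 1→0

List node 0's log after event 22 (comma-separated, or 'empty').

w

step 1 timeout(1): 1={prim,v=1,log=-}
step 2 deliver 1→2: 2={back,v=1,log=-}
step 3 deliver 2→1: —
step 4 deliver 0→1: —
step 5 deliver 0→2: —
step 6 deliver 1→0: 0={back,v=1,log=-}
step 7 crash(2): 2={✗back,v=1,log=-}
step 8 recover(2): 2={back,v=1,log=-}
step 9 propose(0,'r'): —
step 10 deliver 0→2: —
step 11 deliver 2→0: —
step 12 deliver 1→2: —
step 13 deliver 0→2: —
step 14 deliver 1→2: —
step 15 deliver 0→2: —
step 16 deliver 2→0: —
step 17 deliver 0→1: —
step 18 crash(2): 2={✗back,v=1,log=-}
step 19 propose(1,'w'): —
step 20 deliver 1→2: —
step 21 deliver 2→1: —
step 22 deliver 1→0: 0={back,v=1,log=w}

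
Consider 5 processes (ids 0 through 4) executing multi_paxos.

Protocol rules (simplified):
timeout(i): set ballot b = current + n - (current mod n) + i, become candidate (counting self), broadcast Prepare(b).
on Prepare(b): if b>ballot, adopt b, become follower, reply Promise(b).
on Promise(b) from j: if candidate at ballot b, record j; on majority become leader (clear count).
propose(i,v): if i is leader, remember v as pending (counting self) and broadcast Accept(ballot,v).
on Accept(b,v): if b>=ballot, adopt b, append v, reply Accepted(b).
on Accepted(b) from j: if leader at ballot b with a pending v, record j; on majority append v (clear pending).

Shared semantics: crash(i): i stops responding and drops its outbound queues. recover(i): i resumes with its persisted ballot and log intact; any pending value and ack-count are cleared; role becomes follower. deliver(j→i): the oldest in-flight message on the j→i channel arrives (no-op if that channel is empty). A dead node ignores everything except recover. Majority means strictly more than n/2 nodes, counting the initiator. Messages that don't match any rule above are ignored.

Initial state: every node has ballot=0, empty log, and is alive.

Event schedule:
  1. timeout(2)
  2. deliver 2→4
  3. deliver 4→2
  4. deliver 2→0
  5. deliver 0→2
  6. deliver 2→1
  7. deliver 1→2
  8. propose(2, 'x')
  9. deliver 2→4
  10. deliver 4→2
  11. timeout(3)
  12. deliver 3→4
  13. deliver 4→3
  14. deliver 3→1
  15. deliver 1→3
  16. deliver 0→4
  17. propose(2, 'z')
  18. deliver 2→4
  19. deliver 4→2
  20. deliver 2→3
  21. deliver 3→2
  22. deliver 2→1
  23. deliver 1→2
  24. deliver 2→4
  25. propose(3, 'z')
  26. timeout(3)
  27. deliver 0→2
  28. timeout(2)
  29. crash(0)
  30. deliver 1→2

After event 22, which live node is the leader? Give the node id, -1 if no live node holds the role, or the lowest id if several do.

3

after 1 — timeout(2): n2:cand/b7/[-]
after 2 — deliver 2→4: n4:foll/b7/[-]
after 3 — deliver 4→2: ·
after 4 — deliver 2→0: n0:foll/b7/[-]
after 5 — deliver 0→2: n2:lead/b7/[-]
after 6 — deliver 2→1: n1:foll/b7/[-]
after 7 — deliver 1→2: ·
after 8 — propose(2,'x'): ·
after 9 — deliver 2→4: n4:foll/b7/[x]
after 10 — deliver 4→2: ·
after 11 — timeout(3): n3:cand/b8/[-]
after 12 — deliver 3→4: n4:foll/b8/[x]
after 13 — deliver 4→3: ·
after 14 — deliver 3→1: n1:foll/b8/[-]
after 15 — deliver 1→3: n3:lead/b8/[-]
after 16 — deliver 0→4: ·
after 17 — propose(2,'z'): ·
after 18 — deliver 2→4: ·
after 19 — deliver 4→2: ·
after 20 — deliver 2→3: ·
after 21 — deliver 3→2: n2:foll/b8/[-]
after 22 — deliver 2→1: ·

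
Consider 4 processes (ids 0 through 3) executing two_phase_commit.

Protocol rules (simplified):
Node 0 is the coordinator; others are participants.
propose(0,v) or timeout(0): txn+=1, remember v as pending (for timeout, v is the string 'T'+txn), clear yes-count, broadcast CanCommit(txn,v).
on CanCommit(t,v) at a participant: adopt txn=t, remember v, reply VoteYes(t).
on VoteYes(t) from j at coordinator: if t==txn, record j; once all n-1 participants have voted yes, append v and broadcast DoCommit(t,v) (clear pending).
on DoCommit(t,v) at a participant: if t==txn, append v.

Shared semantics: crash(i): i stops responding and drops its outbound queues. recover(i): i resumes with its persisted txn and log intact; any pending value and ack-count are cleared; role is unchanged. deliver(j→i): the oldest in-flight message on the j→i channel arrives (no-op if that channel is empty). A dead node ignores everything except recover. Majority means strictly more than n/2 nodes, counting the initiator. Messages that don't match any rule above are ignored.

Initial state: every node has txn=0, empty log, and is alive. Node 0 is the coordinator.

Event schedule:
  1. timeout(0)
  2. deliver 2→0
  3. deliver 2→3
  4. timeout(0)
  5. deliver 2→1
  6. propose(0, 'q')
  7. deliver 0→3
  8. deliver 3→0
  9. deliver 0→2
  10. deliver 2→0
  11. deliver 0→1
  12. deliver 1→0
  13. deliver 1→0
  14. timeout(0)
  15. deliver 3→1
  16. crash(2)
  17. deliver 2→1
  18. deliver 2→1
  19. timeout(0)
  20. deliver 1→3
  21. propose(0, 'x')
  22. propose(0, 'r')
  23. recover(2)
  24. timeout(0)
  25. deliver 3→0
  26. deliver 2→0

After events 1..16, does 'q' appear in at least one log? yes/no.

no

1. timeout(0):  <0:coor t1 ->
2. deliver 2→0:  nop
3. deliver 2→3:  nop
4. timeout(0):  <0:coor t2 ->
5. deliver 2→1:  nop
6. propose(0,'q'):  <0:coor t3 ->
7. deliver 0→3:  <3:part t1 ->
8. deliver 3→0:  nop
9. deliver 0→2:  <2:part t1 ->
10. deliver 2→0:  nop
11. deliver 0→1:  <1:part t1 ->
12. deliver 1→0:  nop
13. deliver 1→0:  nop
14. timeout(0):  <0:coor t4 ->
15. deliver 3→1:  nop
16. crash(2):  <2:✗part t1 ->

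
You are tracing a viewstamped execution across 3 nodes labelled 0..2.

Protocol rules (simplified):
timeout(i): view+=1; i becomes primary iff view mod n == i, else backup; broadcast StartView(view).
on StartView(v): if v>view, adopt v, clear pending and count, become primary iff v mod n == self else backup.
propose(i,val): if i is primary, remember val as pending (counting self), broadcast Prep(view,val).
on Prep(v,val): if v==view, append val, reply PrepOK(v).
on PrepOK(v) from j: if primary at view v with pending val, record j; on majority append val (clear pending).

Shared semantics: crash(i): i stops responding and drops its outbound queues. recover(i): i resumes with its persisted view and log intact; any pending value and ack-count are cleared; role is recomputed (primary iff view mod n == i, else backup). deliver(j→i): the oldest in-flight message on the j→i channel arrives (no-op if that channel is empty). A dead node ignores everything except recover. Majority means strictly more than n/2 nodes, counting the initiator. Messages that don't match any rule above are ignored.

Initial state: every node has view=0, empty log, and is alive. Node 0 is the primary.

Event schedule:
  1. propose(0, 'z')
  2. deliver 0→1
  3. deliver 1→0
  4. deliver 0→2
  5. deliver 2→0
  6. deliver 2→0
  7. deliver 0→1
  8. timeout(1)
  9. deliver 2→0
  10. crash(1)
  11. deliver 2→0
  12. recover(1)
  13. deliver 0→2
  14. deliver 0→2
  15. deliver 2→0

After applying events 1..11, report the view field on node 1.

1. propose(0,'z'):  nop
2. deliver 0→1:  <1:back v0 z>
3. deliver 1→0:  <0:prim v0 z>
4. deliver 0→2:  <2:back v0 z>
5. deliver 2→0:  nop
6. deliver 2→0:  nop
7. deliver 0→1:  nop
8. timeout(1):  <1:prim v1 z>
9. deliver 2→0:  nop
10. crash(1):  <1:✗prim v1 z>
11. deliver 2→0:  nop

1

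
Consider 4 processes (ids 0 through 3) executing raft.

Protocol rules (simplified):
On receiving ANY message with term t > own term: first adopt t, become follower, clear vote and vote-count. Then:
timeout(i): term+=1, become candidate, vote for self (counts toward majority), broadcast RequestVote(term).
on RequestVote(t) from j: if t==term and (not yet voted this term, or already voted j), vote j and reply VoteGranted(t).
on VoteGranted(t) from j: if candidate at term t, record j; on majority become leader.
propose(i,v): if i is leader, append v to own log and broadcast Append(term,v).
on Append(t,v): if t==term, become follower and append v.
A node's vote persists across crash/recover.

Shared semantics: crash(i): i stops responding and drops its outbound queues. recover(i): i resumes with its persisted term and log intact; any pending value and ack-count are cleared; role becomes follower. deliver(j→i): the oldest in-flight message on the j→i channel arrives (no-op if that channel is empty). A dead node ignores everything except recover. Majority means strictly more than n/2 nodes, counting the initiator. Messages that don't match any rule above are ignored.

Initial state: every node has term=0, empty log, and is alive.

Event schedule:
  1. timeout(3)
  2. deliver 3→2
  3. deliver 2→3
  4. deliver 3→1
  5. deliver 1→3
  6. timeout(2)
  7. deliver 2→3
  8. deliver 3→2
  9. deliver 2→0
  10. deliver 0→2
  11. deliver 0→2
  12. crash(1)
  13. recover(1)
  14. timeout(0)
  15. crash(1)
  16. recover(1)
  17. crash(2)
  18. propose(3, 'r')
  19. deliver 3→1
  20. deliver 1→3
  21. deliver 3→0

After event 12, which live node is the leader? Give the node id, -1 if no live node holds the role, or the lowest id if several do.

1. timeout(3):  <3:cand t1 ->
2. deliver 3→2:  <2:foll t1 ->
3. deliver 2→3:  nop
4. deliver 3→1:  <1:foll t1 ->
5. deliver 1→3:  <3:lead t1 ->
6. timeout(2):  <2:cand t2 ->
7. deliver 2→3:  <3:foll t2 ->
8. deliver 3→2:  nop
9. deliver 2→0:  <0:foll t2 ->
10. deliver 0→2:  <2:lead t2 ->
11. deliver 0→2:  nop
12. crash(1):  <1:✗foll t1 ->

2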